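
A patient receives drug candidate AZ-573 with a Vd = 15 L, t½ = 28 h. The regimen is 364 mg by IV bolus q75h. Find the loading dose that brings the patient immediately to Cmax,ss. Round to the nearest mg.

f = (1/2)^(75/28) ≈ 0.156196; accumulation ratio R = 1/(1−f) ≈ 1.18511.
Loading dose to hit Cmax,ss on first dose: D_load = D_maint·R ≈ 364 × 1.18511 ≈ 431.38 mg.

431 mg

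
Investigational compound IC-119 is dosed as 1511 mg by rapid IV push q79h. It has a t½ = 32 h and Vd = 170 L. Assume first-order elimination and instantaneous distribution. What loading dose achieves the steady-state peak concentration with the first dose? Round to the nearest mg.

f = (1/2)^(79/32) ≈ 0.180648; accumulation ratio R = 1/(1−f) ≈ 1.22048.
Loading dose to hit Cmax,ss on first dose: D_load = D_maint·R ≈ 1511 × 1.22048 ≈ 1844.15 mg.

1844 mg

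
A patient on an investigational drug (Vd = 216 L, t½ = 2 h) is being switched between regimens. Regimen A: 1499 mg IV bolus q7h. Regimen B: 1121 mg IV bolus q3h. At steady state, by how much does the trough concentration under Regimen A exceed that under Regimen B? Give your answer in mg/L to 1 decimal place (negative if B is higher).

Regimen A: f = (1/2)^(7/2) ≈ 0.0884; Cmin,ss = (1499/216)·f/(1−f) ≈ 0.673 mg/L.
Regimen B: f = (1/2)^(3/2) ≈ 0.3536; Cmin,ss = (1121/216)·f/(1−f) ≈ 2.839 mg/L.
Difference ≈ 0.673 − 2.839 ≈ -2.166 mg/L.

-2.2 mg/L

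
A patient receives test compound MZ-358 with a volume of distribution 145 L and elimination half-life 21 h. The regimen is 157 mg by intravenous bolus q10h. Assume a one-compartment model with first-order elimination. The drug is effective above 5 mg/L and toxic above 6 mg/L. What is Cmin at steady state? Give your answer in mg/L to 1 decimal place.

Over one 10-h interval, 10/21 ≈ 0.47619 half-lives elapse, leaving f ≈ 0.7189 of each dose.
Single-dose peak C₀ = D/Vd = 157/145 ≈ 1.083 mg/L.
Steady-state trough Cmin,ss = C₀·f/(1−f) ≈ 1.083 × 0.7189/0.2811 ≈ 2.770 mg/L.
Trough 2.8 mg/L vs MEC 5 mg/L: subtherapeutic.

2.8 mg/L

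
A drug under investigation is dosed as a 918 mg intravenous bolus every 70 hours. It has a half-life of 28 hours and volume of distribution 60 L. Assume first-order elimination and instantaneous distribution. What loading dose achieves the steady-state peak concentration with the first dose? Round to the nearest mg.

f = (1/2)^(70/28) ≈ 0.176777; accumulation ratio R = 1/(1−f) ≈ 1.21474.
Loading dose to hit Cmax,ss on first dose: D_load = D_maint·R ≈ 918 × 1.21474 ≈ 1115.13 mg.

1115 mg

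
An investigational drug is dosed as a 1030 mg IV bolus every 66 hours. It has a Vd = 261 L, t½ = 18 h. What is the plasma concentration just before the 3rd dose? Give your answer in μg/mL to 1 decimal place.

0.3 μg/mL

f = (1/2)^(τ/t½) = (1/2)^(66/18) ≈ 0.0787.
C₀ = D/Vd = 1030/261 ≈ 3.946 μg/mL.
Before the 3rd dose, 2 doses have been given. Superposition: Cmin = C₀·(f + f²).
≈ 3.946 × (0.0787 + 0.0062) ≈ 3.946 × 0.0849 ≈ 0.335 μg/mL.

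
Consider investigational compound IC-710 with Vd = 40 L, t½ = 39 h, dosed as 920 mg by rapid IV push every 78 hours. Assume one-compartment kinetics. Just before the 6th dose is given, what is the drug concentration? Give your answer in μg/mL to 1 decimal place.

f = (1/2)^(τ/t½) = (1/2)^(78/39) ≈ 0.2500.
C₀ = D/Vd = 920/40 ≈ 23.000 μg/mL.
Before the 6th dose, 5 doses have been given. Superposition: Cmin = C₀·(f + f² + … + f^5).
≈ 23.000 × (0.2500 + 0.0625 + 0.0156 + 0.0039 + 0.0010) ≈ 23.000 × 0.3330 ≈ 7.659 μg/mL.

7.7 μg/mL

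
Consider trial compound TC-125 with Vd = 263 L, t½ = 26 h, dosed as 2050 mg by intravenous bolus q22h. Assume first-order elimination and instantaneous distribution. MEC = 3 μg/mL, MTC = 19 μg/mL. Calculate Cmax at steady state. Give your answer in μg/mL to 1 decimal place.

17.6 μg/mL

τ/t½ = 22/26 ≈ 0.84615, so fraction remaining f = (1/2)^(22/26) ≈ 0.5563.
At steady state, accumulation factor R = 1/(1 − e^(−kτ)) ≈ 2.2538.
Each bolus raises the concentration by D/Vd = 2050/263 ≈ 7.795 μg/mL.
Steady-state peak Cmax,ss = C₀·R ≈ 7.795 × 2.2538 ≈ 17.568 μg/mL.
Peak 17.6 μg/mL vs MTC 19 μg/mL: below toxic threshold.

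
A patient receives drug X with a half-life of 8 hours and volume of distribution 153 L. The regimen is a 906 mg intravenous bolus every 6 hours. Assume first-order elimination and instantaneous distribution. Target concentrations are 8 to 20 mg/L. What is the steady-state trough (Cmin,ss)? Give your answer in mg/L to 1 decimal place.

8.7 mg/L

τ/t½ = 6/8 ≈ 0.75, so fraction remaining f = (1/2)^(6/8) ≈ 0.5946.
Accumulation ratio R = 1/(1 − f) ≈ 1/0.4054 ≈ 2.4667.
Each bolus raises the concentration by D/Vd = 906/153 ≈ 5.922 mg/L.
Steady-state peak Cmax,ss = C₀·R ≈ 5.922 × 2.4667 ≈ 14.608 mg/L.
Steady-state trough Cmin,ss = Cmax,ss·f ≈ 14.608 × 0.5946 ≈ 8.686 mg/L.
Trough 8.7 mg/L vs MEC 8 mg/L: adequate.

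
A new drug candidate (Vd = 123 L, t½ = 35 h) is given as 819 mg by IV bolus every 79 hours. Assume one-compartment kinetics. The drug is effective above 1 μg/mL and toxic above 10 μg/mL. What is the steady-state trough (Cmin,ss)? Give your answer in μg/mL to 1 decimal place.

Over one 79-h interval, 79/35 ≈ 2.2571 half-lives elapse, leaving f ≈ 0.2092 of each dose.
Each bolus raises the concentration by D/Vd = 819/123 ≈ 6.659 μg/mL.
Steady-state trough Cmin,ss = C₀·f/(1−f) ≈ 6.659 × 0.2092/0.7908 ≈ 1.762 μg/mL.
Trough 1.8 μg/mL vs MEC 1 μg/mL: adequate.

1.8 μg/mL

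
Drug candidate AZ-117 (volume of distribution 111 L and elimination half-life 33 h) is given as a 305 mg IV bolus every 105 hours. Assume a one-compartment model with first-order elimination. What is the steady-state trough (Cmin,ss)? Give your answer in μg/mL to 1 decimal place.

0.3 μg/mL

k = ln2/t½ = ln2/33 ≈ 0.021004 h⁻¹; fraction remaining f = e^(−kτ) = e^(−0.021004×105) ≈ 0.1102.
Accumulation ratio R = 1/(1 − f) ≈ 1/0.8898 ≈ 1.1238.
Each bolus raises the concentration by D/Vd = 305/111 ≈ 2.748 μg/mL.
Steady-state peak Cmax,ss = C₀·R ≈ 2.748 × 1.1238 ≈ 3.088 μg/mL.
Steady-state trough Cmin,ss = Cmax,ss·f ≈ 3.088 × 0.1102 ≈ 0.340 μg/mL.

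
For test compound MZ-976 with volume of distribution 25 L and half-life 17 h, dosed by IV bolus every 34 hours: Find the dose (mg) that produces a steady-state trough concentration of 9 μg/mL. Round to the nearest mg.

τ/t½ = 34/17 ≈ 2, so f = (1/2)^(34/17) ≈ 0.250000.
Cmin,ss = (D/Vd)·f/(1−f), so D = Cmin,ss·Vd·(1−f)/f.
D = 9 × 25 × (1−f)/f ≈ 9 × 25 × 3.00000 ≈ 675.00 mg.

675 mg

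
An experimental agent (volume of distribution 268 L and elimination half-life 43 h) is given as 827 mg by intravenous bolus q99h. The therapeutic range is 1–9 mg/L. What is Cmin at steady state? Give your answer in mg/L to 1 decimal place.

τ/t½ = 99/43 ≈ 2.3023, so fraction remaining f = (1/2)^(99/43) ≈ 0.2027.
Accumulation ratio R = 1/(1 − f) ≈ 1/0.7973 ≈ 1.2542.
Each bolus raises the concentration by D/Vd = 827/268 ≈ 3.086 mg/L.
Steady-state peak Cmax,ss = C₀·R ≈ 3.086 × 1.2542 ≈ 3.870 mg/L.
One interval later, Cmin,ss = Cmax,ss·e^(−kτ) ≈ 3.870 × 0.2027 ≈ 0.784 mg/L.
Trough 0.8 mg/L vs MEC 1 mg/L: subtherapeutic.

0.8 mg/L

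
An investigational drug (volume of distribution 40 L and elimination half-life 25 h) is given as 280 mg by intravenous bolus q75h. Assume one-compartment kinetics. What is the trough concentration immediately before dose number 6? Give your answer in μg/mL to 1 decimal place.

1.0 μg/mL

f = (1/2)^(τ/t½) = (1/2)^(75/25) ≈ 0.1250.
C₀ = D/Vd = 280/40 ≈ 7.000 μg/mL.
Before the 6th dose, 5 doses have been given. Superposition: Cmin = C₀·(f + f² + … + f^5).
≈ 7.000 × (0.1250 + 0.0156 + 0.0020 + 0.0002 + 0.0000) ≈ 7.000 × 0.1428 ≈ 1.000 μg/mL.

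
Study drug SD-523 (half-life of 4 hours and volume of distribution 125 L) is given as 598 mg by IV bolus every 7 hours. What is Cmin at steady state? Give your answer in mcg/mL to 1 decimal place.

τ/t½ = 7/4 ≈ 1.75, so fraction remaining f = (1/2)^(7/4) ≈ 0.2973.
Accumulation ratio R = 1/(1 − f) ≈ 1/0.7027 ≈ 1.4231.
Single-dose peak C₀ = D/Vd = 598/125 ≈ 4.784 mcg/mL.
Cmax,ss = C₀/(1 − f) ≈ 4.784/0.7027 ≈ 6.808 mcg/mL.
Steady-state trough Cmin,ss = Cmax,ss·f ≈ 6.808 × 0.2973 ≈ 2.024 mcg/mL.

2.0 mcg/mL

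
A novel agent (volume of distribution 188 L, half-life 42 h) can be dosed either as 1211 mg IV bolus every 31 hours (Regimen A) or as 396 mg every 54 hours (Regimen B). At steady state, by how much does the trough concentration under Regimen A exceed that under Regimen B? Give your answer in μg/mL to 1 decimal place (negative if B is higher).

8.2 μg/mL

Regimen A: f = (1/2)^(31/42) ≈ 0.5995; Cmin,ss = (1211/188)·f/(1−f) ≈ 9.642 μg/mL.
Regimen B: f = (1/2)^(54/42) ≈ 0.4102; Cmin,ss = (396/188)·f/(1−f) ≈ 1.465 μg/mL.
Difference ≈ 9.642 − 1.465 ≈ 8.177 μg/mL.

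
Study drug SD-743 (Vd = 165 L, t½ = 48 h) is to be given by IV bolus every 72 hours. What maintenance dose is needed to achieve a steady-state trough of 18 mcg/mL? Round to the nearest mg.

τ/t½ = 72/48 ≈ 1.5, so f = (1/2)^(72/48) ≈ 0.353553.
Cmin,ss = (D/Vd)·f/(1−f), so D = Cmin,ss·Vd·(1−f)/f.
D = 18 × 165 × (1−f)/f ≈ 18 × 165 × 1.82843 ≈ 5430.44 mg.

5430 mg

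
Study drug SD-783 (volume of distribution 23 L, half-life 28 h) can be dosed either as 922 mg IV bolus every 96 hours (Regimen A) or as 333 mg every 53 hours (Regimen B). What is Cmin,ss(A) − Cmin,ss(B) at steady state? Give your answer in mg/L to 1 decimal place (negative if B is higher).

Regimen A: f = (1/2)^(96/28) ≈ 0.0929; Cmin,ss = (922/23)·f/(1−f) ≈ 4.105 mg/L.
Regimen B: f = (1/2)^(53/28) ≈ 0.2693; Cmin,ss = (333/23)·f/(1−f) ≈ 5.336 mg/L.
Difference ≈ 4.105 − 5.336 ≈ -1.231 mg/L.

-1.2 mg/L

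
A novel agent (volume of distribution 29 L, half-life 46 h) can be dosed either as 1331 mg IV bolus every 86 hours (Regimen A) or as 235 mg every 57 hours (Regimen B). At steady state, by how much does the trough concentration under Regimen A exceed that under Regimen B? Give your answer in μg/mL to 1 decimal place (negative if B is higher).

Regimen A: f = (1/2)^(86/46) ≈ 0.2737; Cmin,ss = (1331/29)·f/(1−f) ≈ 17.296 μg/mL.
Regimen B: f = (1/2)^(57/46) ≈ 0.4236; Cmin,ss = (235/29)·f/(1−f) ≈ 5.955 μg/mL.
Difference ≈ 17.296 − 5.955 ≈ 11.341 μg/mL.

11.3 μg/mL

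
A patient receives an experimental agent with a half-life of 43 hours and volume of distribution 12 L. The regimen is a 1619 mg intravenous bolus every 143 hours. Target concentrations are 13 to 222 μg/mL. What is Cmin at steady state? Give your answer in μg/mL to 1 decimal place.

τ/t½ = 143/43 ≈ 3.3256, so fraction remaining f = (1/2)^(143/43) ≈ 0.0997.
At steady state, accumulation factor R = 1/(1 − e^(−kτ)) ≈ 1.1107.
Each bolus raises the concentration by D/Vd = 1619/12 ≈ 134.917 μg/mL.
Cmax,ss = C₀/(1 − f) ≈ 134.917/0.9003 ≈ 149.858 μg/mL.
One interval later, Cmin,ss = Cmax,ss·e^(−kτ) ≈ 149.858 × 0.0997 ≈ 14.941 μg/mL.
Trough 14.9 μg/mL vs MEC 13 μg/mL: adequate.

14.9 μg/mL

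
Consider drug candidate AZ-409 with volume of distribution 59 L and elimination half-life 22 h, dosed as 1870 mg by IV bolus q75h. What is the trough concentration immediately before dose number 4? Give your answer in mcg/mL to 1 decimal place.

3.3 mcg/mL

f = (1/2)^(τ/t½) = (1/2)^(75/22) ≈ 0.0941.
C₀ = D/Vd = 1870/59 ≈ 31.695 mcg/mL.
Before the 4th dose, 3 doses have been given. Superposition: Cmin = C₀·(f + f² + … + f^3).
≈ 31.695 × (0.0941 + 0.0089 + 0.0008) ≈ 31.695 × 0.1038 ≈ 3.290 mcg/mL.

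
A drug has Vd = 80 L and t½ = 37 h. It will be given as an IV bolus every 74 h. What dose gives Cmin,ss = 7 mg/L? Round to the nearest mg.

1680 mg

τ/t½ = 74/37 ≈ 2, so f = (1/2)^(74/37) ≈ 0.250000.
Cmin,ss = (D/Vd)·f/(1−f), so D = Cmin,ss·Vd·(1−f)/f.
D = 7 × 80 × (1−f)/f ≈ 7 × 80 × 3.00000 ≈ 1680.00 mg.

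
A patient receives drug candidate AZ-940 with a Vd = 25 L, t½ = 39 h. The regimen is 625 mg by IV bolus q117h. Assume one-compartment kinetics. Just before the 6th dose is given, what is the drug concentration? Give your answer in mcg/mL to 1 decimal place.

3.6 mcg/mL

f = (1/2)^(τ/t½) = (1/2)^(117/39) ≈ 0.1250.
C₀ = D/Vd = 625/25 ≈ 25.000 mcg/mL.
Before the 6th dose, 5 doses have been given. Superposition: Cmin = C₀·(f + f² + … + f^5).
≈ 25.000 × (0.1250 + 0.0156 + 0.0020 + 0.0002 + 0.0000) ≈ 25.000 × 0.1428 ≈ 3.570 mcg/mL.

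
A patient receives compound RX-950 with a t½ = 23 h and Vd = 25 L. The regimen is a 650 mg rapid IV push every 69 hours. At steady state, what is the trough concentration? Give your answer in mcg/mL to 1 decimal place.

3.7 mcg/mL

The dosing interval is 3 half-lives, so f = 2^(−3) = 0.125.
At steady state, R = 1/(1 − 0.125) = 8/7.
Single-dose peak C₀ = D/Vd = 650/25 = 26 mcg/mL.
Steady-state peak Cmax,ss = C₀·R = 26 × 8/7 ≈ 29.714 mcg/mL.
Steady-state trough Cmin,ss = Cmax,ss·f ≈ 29.714 × 0.125 ≈ 3.714 mcg/mL.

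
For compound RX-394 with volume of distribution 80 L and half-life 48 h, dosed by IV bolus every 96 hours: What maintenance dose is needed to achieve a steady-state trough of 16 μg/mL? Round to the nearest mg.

3840 mg

τ/t½ = 96/48 ≈ 2, so f = (1/2)^(96/48) ≈ 0.250000.
Cmin,ss = (D/Vd)·f/(1−f), so D = Cmin,ss·Vd·(1−f)/f.
D = 16 × 80 × (1−f)/f ≈ 16 × 80 × 3.00000 ≈ 3840.00 mg.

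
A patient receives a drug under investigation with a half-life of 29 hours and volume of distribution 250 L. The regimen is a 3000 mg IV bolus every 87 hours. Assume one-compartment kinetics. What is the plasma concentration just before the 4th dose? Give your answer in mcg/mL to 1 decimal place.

f = (1/2)^(τ/t½) = (1/2)^(87/29) ≈ 0.1250.
C₀ = D/Vd = 3000/250 ≈ 12.000 mcg/mL.
Before the 4th dose, 3 doses have been given. Superposition: Cmin = C₀·(f + f² + … + f^3).
≈ 12.000 × (0.1250 + 0.0156 + 0.0020) ≈ 12.000 × 0.1426 ≈ 1.711 mcg/mL.

1.7 mcg/mL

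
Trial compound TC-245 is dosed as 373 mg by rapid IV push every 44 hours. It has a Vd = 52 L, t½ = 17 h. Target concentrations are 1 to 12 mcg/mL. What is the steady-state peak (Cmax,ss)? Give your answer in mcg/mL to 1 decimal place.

8.6 mcg/mL

Over one 44-h interval, 44/17 ≈ 2.5882 half-lives elapse, leaving f ≈ 0.1663 of each dose.
Accumulation ratio R = 1/(1 − f) ≈ 1/0.8337 ≈ 1.1995.
Single-dose peak C₀ = D/Vd = 373/52 ≈ 7.173 mcg/mL.
Steady-state peak Cmax,ss = C₀·R ≈ 7.173 × 1.1995 ≈ 8.604 mcg/mL.
Peak 8.6 mcg/mL vs MTC 12 mcg/mL: below toxic threshold.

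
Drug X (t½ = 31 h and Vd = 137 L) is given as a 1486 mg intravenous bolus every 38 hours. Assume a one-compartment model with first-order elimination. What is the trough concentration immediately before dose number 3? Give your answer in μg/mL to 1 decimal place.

6.6 μg/mL

f = (1/2)^(τ/t½) = (1/2)^(38/31) ≈ 0.4276.
C₀ = D/Vd = 1486/137 ≈ 10.847 μg/mL.
Before the 3rd dose, 2 doses have been given. Superposition: Cmin = C₀·(f + f²).
≈ 10.847 × (0.4276 + 0.1828) ≈ 10.847 × 0.6104 ≈ 6.621 μg/mL.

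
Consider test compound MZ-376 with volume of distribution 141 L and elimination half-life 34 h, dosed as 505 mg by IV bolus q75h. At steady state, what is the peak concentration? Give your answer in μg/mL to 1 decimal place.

4.6 μg/mL

Over one 75-h interval, 75/34 ≈ 2.2059 half-lives elapse, leaving f ≈ 0.2168 of each dose.
Accumulation ratio R = 1/(1 − f) ≈ 1/0.7832 ≈ 1.2768.
Each bolus raises the concentration by D/Vd = 505/141 ≈ 3.582 μg/mL.
Steady-state peak Cmax,ss = C₀·R ≈ 3.582 × 1.2768 ≈ 4.573 μg/mL.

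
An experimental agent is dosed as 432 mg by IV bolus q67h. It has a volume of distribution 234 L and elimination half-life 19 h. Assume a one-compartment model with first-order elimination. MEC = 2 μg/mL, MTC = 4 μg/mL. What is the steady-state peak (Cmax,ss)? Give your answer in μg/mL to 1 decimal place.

2.0 μg/mL

τ/t½ = 67/19 ≈ 3.5263, so fraction remaining f = (1/2)^(67/19) ≈ 0.0868.
At steady state, accumulation factor R = 1/(1 − e^(−kτ)) ≈ 1.0951.
Single-dose peak C₀ = D/Vd = 432/234 ≈ 1.846 μg/mL.
Steady-state peak Cmax,ss = C₀·R ≈ 1.846 × 1.0951 ≈ 2.022 μg/mL.
Peak 2.0 μg/mL vs MTC 4 μg/mL: below toxic threshold.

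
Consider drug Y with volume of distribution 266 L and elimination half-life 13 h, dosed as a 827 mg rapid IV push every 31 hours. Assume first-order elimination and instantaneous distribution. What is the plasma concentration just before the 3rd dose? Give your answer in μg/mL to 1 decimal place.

f = (1/2)^(τ/t½) = (1/2)^(31/13) ≈ 0.1915.
C₀ = D/Vd = 827/266 ≈ 3.109 μg/mL.
Before the 3rd dose, 2 doses have been given. Superposition: Cmin = C₀·(f + f²).
≈ 3.109 × (0.1915 + 0.0367) ≈ 3.109 × 0.2282 ≈ 0.709 μg/mL.

0.7 μg/mL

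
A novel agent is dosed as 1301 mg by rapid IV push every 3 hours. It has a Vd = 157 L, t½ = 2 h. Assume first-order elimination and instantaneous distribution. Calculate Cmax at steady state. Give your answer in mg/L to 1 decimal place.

12.8 mg/L

Over one 3-h interval, 3/2 ≈ 1.5 half-lives elapse, leaving f ≈ 0.3536 of each dose.
Accumulation ratio R = 1/(1 − f) ≈ 1/0.6464 ≈ 1.5470.
Single-dose peak C₀ = D/Vd = 1301/157 ≈ 8.287 mg/L.
Steady-state peak Cmax,ss = C₀·R ≈ 8.287 × 1.5470 ≈ 12.820 mg/L.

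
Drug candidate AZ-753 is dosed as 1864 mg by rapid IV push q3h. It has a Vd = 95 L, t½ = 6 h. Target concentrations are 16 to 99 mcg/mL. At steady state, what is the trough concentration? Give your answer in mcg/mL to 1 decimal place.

47.4 mcg/mL

k = ln2/t½ = ln2/6 ≈ 0.115525 h⁻¹; fraction remaining f = e^(−kτ) = e^(−0.115525×3) ≈ 0.7071.
Each bolus raises the concentration by D/Vd = 1864/95 ≈ 19.621 mcg/mL.
Steady-state trough Cmin,ss = C₀·f/(1−f) ≈ 19.621 × 0.7071/0.2929 ≈ 47.368 mcg/mL.
Trough 47.4 mcg/mL vs MEC 16 mcg/mL: adequate.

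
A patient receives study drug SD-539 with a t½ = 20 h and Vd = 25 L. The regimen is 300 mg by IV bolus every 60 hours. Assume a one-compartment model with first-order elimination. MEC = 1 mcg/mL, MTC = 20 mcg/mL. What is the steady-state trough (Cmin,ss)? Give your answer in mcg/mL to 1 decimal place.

The dosing interval is 3 half-lives, so f = 2^(−3) = 0.125.
Accumulation ratio R = 1/(1 − f) = 1/0.875 = 8/7.
Single-dose peak C₀ = D/Vd = 300/25 = 12 mcg/mL.
Steady-state peak Cmax,ss = C₀·R = 12 × 8/7 ≈ 13.714 mcg/mL.
Steady-state trough Cmin,ss = Cmax,ss·f ≈ 13.714 × 0.125 ≈ 1.714 mcg/mL.
Trough 1.7 mcg/mL vs MEC 1 mcg/mL: adequate.

1.7 mcg/mL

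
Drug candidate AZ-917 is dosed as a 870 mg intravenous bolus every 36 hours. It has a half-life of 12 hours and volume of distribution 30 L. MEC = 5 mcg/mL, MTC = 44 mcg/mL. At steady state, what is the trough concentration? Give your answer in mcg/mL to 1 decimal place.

The dosing interval is 3 half-lives, so f = 2^(−3) = 0.125.
Accumulation ratio R = 1/(1 − f) = 1/0.875 = 8/7.
Single-dose peak C₀ = D/Vd = 870/30 = 29 mcg/mL.
Steady-state peak Cmax,ss = C₀·R = 29 × 8/7 ≈ 33.143 mcg/mL.
Steady-state trough Cmin,ss = Cmax,ss·f ≈ 33.143 × 0.125 ≈ 4.143 mcg/mL.
Trough 4.1 mcg/mL vs MEC 5 mcg/mL: subtherapeutic.

4.1 mcg/mL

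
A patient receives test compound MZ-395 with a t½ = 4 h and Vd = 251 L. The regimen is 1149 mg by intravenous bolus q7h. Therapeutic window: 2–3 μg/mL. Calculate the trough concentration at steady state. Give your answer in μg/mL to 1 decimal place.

1.9 μg/mL

Over one 7-h interval, 7/4 ≈ 1.75 half-lives elapse, leaving f ≈ 0.2973 of each dose.
At steady state, accumulation factor R = 1/(1 − e^(−kτ)) ≈ 1.4231.
Single-dose peak C₀ = D/Vd = 1149/251 ≈ 4.578 μg/mL.
Steady-state peak Cmax,ss = C₀·R ≈ 4.578 × 1.4231 ≈ 6.515 μg/mL.
One interval later, Cmin,ss = Cmax,ss·e^(−kτ) ≈ 6.515 × 0.2973 ≈ 1.937 μg/mL.
Trough 1.9 μg/mL vs MEC 2 μg/mL: subtherapeutic.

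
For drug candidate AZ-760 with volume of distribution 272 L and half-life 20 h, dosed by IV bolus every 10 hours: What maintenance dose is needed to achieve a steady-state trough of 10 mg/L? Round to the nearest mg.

τ/t½ = 10/20 ≈ 0.5, so f = (1/2)^(10/20) ≈ 0.707107.
Cmin,ss = (D/Vd)·f/(1−f), so D = Cmin,ss·Vd·(1−f)/f.
D = 10 × 272 × (1−f)/f ≈ 10 × 272 × 0.41421 ≈ 1126.65 mg.

1127 mg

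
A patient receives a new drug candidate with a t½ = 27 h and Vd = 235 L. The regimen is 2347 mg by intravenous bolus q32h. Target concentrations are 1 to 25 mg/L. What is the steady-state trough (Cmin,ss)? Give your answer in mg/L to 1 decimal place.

7.8 mg/L

k = ln2/t½ = ln2/27 ≈ 0.025672 h⁻¹; fraction remaining f = e^(−kτ) = e^(−0.025672×32) ≈ 0.4398.
At steady state, accumulation factor R = 1/(1 − e^(−kτ)) ≈ 1.7851.
Single-dose peak C₀ = D/Vd = 2347/235 ≈ 9.987 mg/L.
Steady-state peak Cmax,ss = C₀·R ≈ 9.987 × 1.7851 ≈ 17.828 mg/L.
Steady-state trough Cmin,ss = Cmax,ss·f ≈ 17.828 × 0.4398 ≈ 7.841 mg/L.
Trough 7.8 mg/L vs MEC 1 mg/L: adequate.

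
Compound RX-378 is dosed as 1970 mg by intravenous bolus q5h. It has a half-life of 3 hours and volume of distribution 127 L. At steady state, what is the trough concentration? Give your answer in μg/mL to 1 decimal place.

τ/t½ = 5/3 ≈ 1.6667, so fraction remaining f = (1/2)^(5/3) ≈ 0.3150.
At steady state, accumulation factor R = 1/(1 − e^(−kτ)) ≈ 1.4599.
Single-dose peak C₀ = D/Vd = 1970/127 ≈ 15.512 μg/mL.
Cmax,ss = C₀/(1 − f) ≈ 15.512/0.6850 ≈ 22.645 μg/mL.
One interval later, Cmin,ss = Cmax,ss·e^(−kτ) ≈ 22.645 × 0.3150 ≈ 7.133 μg/mL.

7.1 μg/mL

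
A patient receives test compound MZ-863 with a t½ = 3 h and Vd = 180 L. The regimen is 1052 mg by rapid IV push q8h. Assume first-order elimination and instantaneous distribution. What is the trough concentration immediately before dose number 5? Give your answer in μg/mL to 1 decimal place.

1.1 μg/mL

f = (1/2)^(τ/t½) = (1/2)^(8/3) ≈ 0.1575.
C₀ = D/Vd = 1052/180 ≈ 5.844 μg/mL.
Before the 5th dose, 4 doses have been given. Superposition: Cmin = C₀·(f + f² + … + f^4).
≈ 5.844 × (0.1575 + 0.0248 + 0.0039 + 0.0006) ≈ 5.844 × 0.1868 ≈ 1.092 μg/mL.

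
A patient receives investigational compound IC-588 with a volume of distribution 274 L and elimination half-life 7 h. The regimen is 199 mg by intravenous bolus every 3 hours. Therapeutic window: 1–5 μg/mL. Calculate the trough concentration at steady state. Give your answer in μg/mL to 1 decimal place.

2.1 μg/mL

τ/t½ = 3/7 ≈ 0.42857, so fraction remaining f = (1/2)^(3/7) ≈ 0.7430.
At steady state, accumulation factor R = 1/(1 − e^(−kτ)) ≈ 3.8911.
Each bolus raises the concentration by D/Vd = 199/274 ≈ 0.726 μg/mL.
Steady-state peak Cmax,ss = C₀·R ≈ 0.726 × 3.8911 ≈ 2.825 μg/mL.
One interval later, Cmin,ss = Cmax,ss·e^(−kτ) ≈ 2.825 × 0.7430 ≈ 2.099 μg/mL.
Trough 2.1 μg/mL vs MEC 1 μg/mL: adequate.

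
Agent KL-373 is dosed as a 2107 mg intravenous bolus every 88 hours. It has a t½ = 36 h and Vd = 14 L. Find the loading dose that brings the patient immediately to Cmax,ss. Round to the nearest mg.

f = (1/2)^(88/36) ≈ 0.183717; accumulation ratio R = 1/(1−f) ≈ 1.22507.
Loading dose to hit Cmax,ss on first dose: D_load = D_maint·R ≈ 2107 × 1.22507 ≈ 2581.22 mg.

2581 mg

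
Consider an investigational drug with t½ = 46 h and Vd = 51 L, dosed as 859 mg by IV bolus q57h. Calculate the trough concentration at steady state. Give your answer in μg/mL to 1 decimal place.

Over one 57-h interval, 57/46 ≈ 1.2391 half-lives elapse, leaving f ≈ 0.4236 of each dose.
At steady state, accumulation factor R = 1/(1 − e^(−kτ)) ≈ 1.7349.
Each bolus raises the concentration by D/Vd = 859/51 ≈ 16.843 μg/mL.
Cmax,ss = C₀/(1 − f) ≈ 16.843/0.5764 ≈ 29.221 μg/mL.
Steady-state trough Cmin,ss = Cmax,ss·f ≈ 29.221 × 0.4236 ≈ 12.378 μg/mL.

12.4 μg/mL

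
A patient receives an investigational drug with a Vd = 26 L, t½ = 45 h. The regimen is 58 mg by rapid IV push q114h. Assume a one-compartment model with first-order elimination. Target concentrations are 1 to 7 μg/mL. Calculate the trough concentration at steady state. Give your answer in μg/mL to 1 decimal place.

0.5 μg/mL

k = ln2/t½ = ln2/45 ≈ 0.015403 h⁻¹; fraction remaining f = e^(−kτ) = e^(−0.015403×114) ≈ 0.1727.
Accumulation ratio R = 1/(1 − f) ≈ 1/0.8273 ≈ 1.2088.
Single-dose peak C₀ = D/Vd = 58/26 ≈ 2.231 μg/mL.
Steady-state peak Cmax,ss = C₀·R ≈ 2.231 × 1.2088 ≈ 2.697 μg/mL.
Steady-state trough Cmin,ss = Cmax,ss·f ≈ 2.697 × 0.1727 ≈ 0.466 μg/mL.
Trough 0.5 μg/mL vs MEC 1 μg/mL: subtherapeutic.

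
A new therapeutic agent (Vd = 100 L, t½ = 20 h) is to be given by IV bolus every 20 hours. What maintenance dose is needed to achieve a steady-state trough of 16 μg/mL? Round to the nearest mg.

τ/t½ = 20/20 ≈ 1, so f = (1/2)^(20/20) ≈ 0.500000.
Cmin,ss = (D/Vd)·f/(1−f), so D = Cmin,ss·Vd·(1−f)/f.
D = 16 × 100 × (1−f)/f ≈ 16 × 100 × 1.00000 ≈ 1600.00 mg.

1600 mg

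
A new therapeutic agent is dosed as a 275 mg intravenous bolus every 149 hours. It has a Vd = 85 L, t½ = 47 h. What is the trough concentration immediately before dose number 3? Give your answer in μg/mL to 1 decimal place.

f = (1/2)^(τ/t½) = (1/2)^(149/47) ≈ 0.1111.
C₀ = D/Vd = 275/85 ≈ 3.235 μg/mL.
Before the 3rd dose, 2 doses have been given. Superposition: Cmin = C₀·(f + f²).
≈ 3.235 × (0.1111 + 0.0123) ≈ 3.235 × 0.1234 ≈ 0.399 μg/mL.

0.4 μg/mL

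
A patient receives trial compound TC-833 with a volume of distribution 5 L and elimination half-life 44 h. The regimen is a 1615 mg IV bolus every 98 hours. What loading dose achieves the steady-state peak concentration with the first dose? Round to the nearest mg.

f = (1/2)^(98/44) ≈ 0.213562; accumulation ratio R = 1/(1−f) ≈ 1.27156.
Loading dose to hit Cmax,ss on first dose: D_load = D_maint·R ≈ 1615 × 1.27156 ≈ 2053.57 mg.

2054 mg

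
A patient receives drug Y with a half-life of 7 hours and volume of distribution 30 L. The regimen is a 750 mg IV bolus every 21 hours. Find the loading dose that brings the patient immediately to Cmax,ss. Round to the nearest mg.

857 mg

f = (1/2)^(21/7) ≈ 0.125000; accumulation ratio R = 1/(1−f) ≈ 1.14286.
Loading dose to hit Cmax,ss on first dose: D_load = D_maint·R ≈ 750 × 1.14286 ≈ 857.14 mg.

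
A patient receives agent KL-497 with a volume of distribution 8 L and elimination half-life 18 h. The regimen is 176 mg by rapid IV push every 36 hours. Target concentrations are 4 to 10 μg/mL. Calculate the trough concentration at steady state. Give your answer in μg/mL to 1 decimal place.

τ = 36 h = 2 half-lives, so f = (1/2)^2 = 0.25.
At steady state, R = 1/(1 − 0.25) = 4/3.
Single-dose peak C₀ = D/Vd = 176/8 = 22 μg/mL.
Steady-state peak Cmax,ss = C₀·R = 22 × 4/3 ≈ 29.333 μg/mL.
Steady-state trough Cmin,ss = Cmax,ss·f ≈ 29.333 × 0.25 ≈ 7.333 μg/mL.
Trough 7.3 μg/mL vs MEC 4 μg/mL: adequate.

7.3 μg/mL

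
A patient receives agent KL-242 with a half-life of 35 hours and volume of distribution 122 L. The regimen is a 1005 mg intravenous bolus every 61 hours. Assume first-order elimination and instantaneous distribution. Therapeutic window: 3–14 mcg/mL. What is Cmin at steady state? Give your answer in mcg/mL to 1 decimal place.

Over one 61-h interval, 61/35 ≈ 1.7429 half-lives elapse, leaving f ≈ 0.2988 of each dose.
At steady state, accumulation factor R = 1/(1 − e^(−kτ)) ≈ 1.4261.
Single-dose peak C₀ = D/Vd = 1005/122 ≈ 8.238 mcg/mL.
Cmax,ss = C₀/(1 − f) ≈ 8.238/0.7012 ≈ 11.748 mcg/mL.
One interval later, Cmin,ss = Cmax,ss·e^(−kτ) ≈ 11.748 × 0.2988 ≈ 3.510 mcg/mL.
Trough 3.5 mcg/mL vs MEC 3 mcg/mL: adequate.

3.5 mcg/mL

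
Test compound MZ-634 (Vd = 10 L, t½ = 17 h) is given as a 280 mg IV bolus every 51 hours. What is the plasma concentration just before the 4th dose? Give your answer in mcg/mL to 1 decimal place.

f = (1/2)^(τ/t½) = (1/2)^(51/17) ≈ 0.1250.
C₀ = D/Vd = 280/10 ≈ 28.000 mcg/mL.
Before the 4th dose, 3 doses have been given. Superposition: Cmin = C₀·(f + f² + … + f^3).
≈ 28.000 × (0.1250 + 0.0156 + 0.0020) ≈ 28.000 × 0.1426 ≈ 3.993 mcg/mL.

4.0 mcg/mL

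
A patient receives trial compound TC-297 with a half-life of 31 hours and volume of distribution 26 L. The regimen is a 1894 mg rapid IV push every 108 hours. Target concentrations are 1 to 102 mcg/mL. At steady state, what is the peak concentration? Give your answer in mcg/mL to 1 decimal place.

k = ln2/t½ = ln2/31 ≈ 0.022360 h⁻¹; fraction remaining f = e^(−kτ) = e^(−0.022360×108) ≈ 0.0894.
At steady state, accumulation factor R = 1/(1 − e^(−kτ)) ≈ 1.0982.
Each bolus raises the concentration by D/Vd = 1894/26 ≈ 72.846 mcg/mL.
Steady-state peak Cmax,ss = C₀·R ≈ 72.846 × 1.0982 ≈ 79.999 mcg/mL.
Peak 80.0 mcg/mL vs MTC 102 mcg/mL: below toxic threshold.

80.0 mcg/mL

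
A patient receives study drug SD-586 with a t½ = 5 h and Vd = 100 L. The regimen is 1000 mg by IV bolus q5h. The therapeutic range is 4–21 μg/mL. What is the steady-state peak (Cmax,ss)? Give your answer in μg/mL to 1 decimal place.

20.0 μg/mL

The dosing interval is 1 half-life, so f = 2^(−1) = 0.5.
At steady state, R = 1/(1 − 0.5) = 2/1.
Single-dose peak C₀ = D/Vd = 1000/100 = 10 μg/mL.
Steady-state peak Cmax,ss = C₀·R = 10 × 2/1 ≈ 20.000 μg/mL.
Peak 20.0 μg/mL vs MTC 21 μg/mL: below toxic threshold.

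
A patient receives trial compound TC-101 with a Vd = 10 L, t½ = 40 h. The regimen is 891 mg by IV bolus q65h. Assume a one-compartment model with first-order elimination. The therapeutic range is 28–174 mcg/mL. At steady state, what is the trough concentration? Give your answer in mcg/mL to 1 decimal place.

k = ln2/t½ = ln2/40 ≈ 0.017329 h⁻¹; fraction remaining f = e^(−kτ) = e^(−0.017329×65) ≈ 0.3242.
Single-dose peak C₀ = D/Vd = 891/10 ≈ 89.100 mcg/mL.
Steady-state trough Cmin,ss = C₀·f/(1−f) ≈ 89.100 × 0.3242/0.6758 ≈ 42.744 mcg/mL.
Trough 42.7 mcg/mL vs MEC 28 mcg/mL: adequate.

42.7 mcg/mL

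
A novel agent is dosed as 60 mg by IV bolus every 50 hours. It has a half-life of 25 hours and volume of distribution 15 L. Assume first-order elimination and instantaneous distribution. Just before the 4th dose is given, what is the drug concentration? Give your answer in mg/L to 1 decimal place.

f = (1/2)^(τ/t½) = (1/2)^(50/25) ≈ 0.2500.
C₀ = D/Vd = 60/15 ≈ 4.000 mg/L.
Before the 4th dose, 3 doses have been given. Superposition: Cmin = C₀·(f + f² + … + f^3).
≈ 4.000 × (0.2500 + 0.0625 + 0.0156) ≈ 4.000 × 0.3281 ≈ 1.312 mg/L.

1.3 mg/L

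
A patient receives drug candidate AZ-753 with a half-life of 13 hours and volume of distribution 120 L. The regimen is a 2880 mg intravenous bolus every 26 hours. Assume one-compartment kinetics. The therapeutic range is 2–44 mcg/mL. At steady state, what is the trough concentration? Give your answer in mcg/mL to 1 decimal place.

8.0 mcg/mL

τ = 26 h = 2 half-lives, so f = (1/2)^2 = 0.25.
At steady state, R = 1/(1 − 0.25) = 4/3.
Single-dose peak C₀ = D/Vd = 2880/120 = 24 mcg/mL.
Steady-state peak Cmax,ss = C₀·R = 24 × 4/3 ≈ 32.000 mcg/mL.
Steady-state trough Cmin,ss = Cmax,ss·f ≈ 32.000 × 0.25 ≈ 8.000 mcg/mL.
Trough 8.0 mcg/mL vs MEC 2 mcg/mL: adequate.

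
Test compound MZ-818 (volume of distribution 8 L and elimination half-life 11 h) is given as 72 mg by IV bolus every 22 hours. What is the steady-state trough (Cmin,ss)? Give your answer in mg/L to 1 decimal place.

τ = 22 h = 2 half-lives, so f = (1/2)^2 = 0.25.
Accumulation ratio R = 1/(1 − f) = 1/0.75 = 4/3.
Single-dose peak C₀ = D/Vd = 72/8 = 9 mg/L.
Steady-state peak Cmax,ss = C₀·R = 9 × 4/3 ≈ 12.000 mg/L.
Steady-state trough Cmin,ss = Cmax,ss·f ≈ 12.000 × 0.25 ≈ 3.000 mg/L.

3.0 mg/L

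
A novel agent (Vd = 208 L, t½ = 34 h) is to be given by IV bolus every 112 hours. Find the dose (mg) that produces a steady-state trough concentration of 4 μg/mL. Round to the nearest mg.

7329 mg

τ/t½ = 112/34 ≈ 3.2941, so f = (1/2)^(112/34) ≈ 0.101946.
Cmin,ss = (D/Vd)·f/(1−f), so D = Cmin,ss·Vd·(1−f)/f.
D = 4 × 208 × (1−f)/f ≈ 4 × 208 × 8.80911 ≈ 7329.18 mg.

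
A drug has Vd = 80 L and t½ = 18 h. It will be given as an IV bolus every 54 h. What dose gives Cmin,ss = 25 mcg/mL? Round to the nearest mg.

τ/t½ = 54/18 ≈ 3, so f = (1/2)^(54/18) ≈ 0.125000.
Cmin,ss = (D/Vd)·f/(1−f), so D = Cmin,ss·Vd·(1−f)/f.
D = 25 × 80 × (1−f)/f ≈ 25 × 80 × 7.00000 ≈ 14000.00 mg.

14000 mg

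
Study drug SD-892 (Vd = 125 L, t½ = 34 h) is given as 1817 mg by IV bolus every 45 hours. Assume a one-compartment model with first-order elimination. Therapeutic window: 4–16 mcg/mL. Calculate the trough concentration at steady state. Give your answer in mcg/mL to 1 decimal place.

9.7 mcg/mL

Over one 45-h interval, 45/34 ≈ 1.3235 half-lives elapse, leaving f ≈ 0.3996 of each dose.
Single-dose peak C₀ = D/Vd = 1817/125 ≈ 14.536 mcg/mL.
Steady-state trough Cmin,ss = C₀·f/(1−f) ≈ 14.536 × 0.3996/0.6004 ≈ 9.675 mcg/mL.
Trough 9.7 mcg/mL vs MEC 4 mcg/mL: adequate.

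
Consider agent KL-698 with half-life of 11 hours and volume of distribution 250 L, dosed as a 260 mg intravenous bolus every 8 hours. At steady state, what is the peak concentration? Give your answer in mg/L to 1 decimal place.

2.6 mg/L

Over one 8-h interval, 8/11 ≈ 0.72727 half-lives elapse, leaving f ≈ 0.6040 of each dose.
At steady state, accumulation factor R = 1/(1 − e^(−kτ)) ≈ 2.5253.
Single-dose peak C₀ = D/Vd = 260/250 ≈ 1.040 mg/L.
Steady-state peak Cmax,ss = C₀·R ≈ 1.040 × 2.5253 ≈ 2.626 mg/L.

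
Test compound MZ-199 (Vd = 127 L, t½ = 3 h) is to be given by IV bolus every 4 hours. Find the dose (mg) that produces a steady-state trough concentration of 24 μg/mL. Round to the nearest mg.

τ/t½ = 4/3 ≈ 1.3333, so f = (1/2)^(4/3) ≈ 0.396850.
Cmin,ss = (D/Vd)·f/(1−f), so D = Cmin,ss·Vd·(1−f)/f.
D = 24 × 127 × (1−f)/f ≈ 24 × 127 × 1.51984 ≈ 4632.47 mg.

4632 mg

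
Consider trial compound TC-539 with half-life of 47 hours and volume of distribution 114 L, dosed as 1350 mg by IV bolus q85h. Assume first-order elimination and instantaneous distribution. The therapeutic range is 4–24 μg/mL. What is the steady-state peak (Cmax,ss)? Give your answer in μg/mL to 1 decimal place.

16.6 μg/mL

τ/t½ = 85/47 ≈ 1.8085, so fraction remaining f = (1/2)^(85/47) ≈ 0.2855.
Accumulation ratio R = 1/(1 − f) ≈ 1/0.7145 ≈ 1.3996.
Single-dose peak C₀ = D/Vd = 1350/114 ≈ 11.842 μg/mL.
Steady-state peak Cmax,ss = C₀·R ≈ 11.842 × 1.3996 ≈ 16.574 μg/mL.
Peak 16.6 μg/mL vs MTC 24 μg/mL: below toxic threshold.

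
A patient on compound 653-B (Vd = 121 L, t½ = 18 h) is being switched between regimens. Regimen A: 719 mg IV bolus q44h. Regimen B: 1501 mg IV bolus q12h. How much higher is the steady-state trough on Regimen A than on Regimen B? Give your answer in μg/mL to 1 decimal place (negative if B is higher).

-19.8 μg/mL

Regimen A: f = (1/2)^(44/18) ≈ 0.1837; Cmin,ss = (719/121)·f/(1−f) ≈ 1.337 μg/mL.
Regimen B: f = (1/2)^(12/18) ≈ 0.6300; Cmin,ss = (1501/121)·f/(1−f) ≈ 21.122 μg/mL.
Difference ≈ 1.337 − 21.122 ≈ -19.785 μg/mL.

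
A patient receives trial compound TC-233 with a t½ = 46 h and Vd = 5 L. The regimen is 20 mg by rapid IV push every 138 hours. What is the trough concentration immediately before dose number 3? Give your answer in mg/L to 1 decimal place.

f = (1/2)^(τ/t½) = (1/2)^(138/46) ≈ 0.1250.
C₀ = D/Vd = 20/5 ≈ 4.000 mg/L.
Before the 3rd dose, 2 doses have been given. Superposition: Cmin = C₀·(f + f²).
≈ 4.000 × (0.1250 + 0.0156) ≈ 4.000 × 0.1406 ≈ 0.562 mg/L.

0.6 mg/L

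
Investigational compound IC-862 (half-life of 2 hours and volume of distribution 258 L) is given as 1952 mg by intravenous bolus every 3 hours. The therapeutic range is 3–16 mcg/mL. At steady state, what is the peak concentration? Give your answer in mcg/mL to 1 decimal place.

Over one 3-h interval, 3/2 ≈ 1.5 half-lives elapse, leaving f ≈ 0.3536 of each dose.
At steady state, accumulation factor R = 1/(1 − e^(−kτ)) ≈ 1.5470.
Single-dose peak C₀ = D/Vd = 1952/258 ≈ 7.566 mcg/mL.
Steady-state peak Cmax,ss = C₀·R ≈ 7.566 × 1.5470 ≈ 11.705 mcg/mL.
Peak 11.7 mcg/mL vs MTC 16 mcg/mL: below toxic threshold.

11.7 mcg/mL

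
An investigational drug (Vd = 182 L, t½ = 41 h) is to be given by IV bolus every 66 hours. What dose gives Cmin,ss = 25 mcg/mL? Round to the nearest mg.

τ/t½ = 66/41 ≈ 1.6098, so f = (1/2)^(66/41) ≈ 0.327654.
Cmin,ss = (D/Vd)·f/(1−f), so D = Cmin,ss·Vd·(1−f)/f.
D = 25 × 182 × (1−f)/f ≈ 25 × 182 × 2.05200 ≈ 9336.60 mg.

9337 mg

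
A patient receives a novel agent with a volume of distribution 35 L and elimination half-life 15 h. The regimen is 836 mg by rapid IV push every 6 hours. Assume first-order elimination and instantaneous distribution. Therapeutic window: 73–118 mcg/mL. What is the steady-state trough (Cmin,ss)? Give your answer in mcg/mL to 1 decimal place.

74.8 mcg/mL

τ/t½ = 6/15 ≈ 0.4, so fraction remaining f = (1/2)^(6/15) ≈ 0.7579.
Accumulation ratio R = 1/(1 − f) ≈ 1/0.2421 ≈ 4.1305.
Each bolus raises the concentration by D/Vd = 836/35 ≈ 23.886 mcg/mL.
Steady-state peak Cmax,ss = C₀·R ≈ 23.886 × 4.1305 ≈ 98.661 mcg/mL.
One interval later, Cmin,ss = Cmax,ss·e^(−kτ) ≈ 98.661 × 0.7579 ≈ 74.775 mcg/mL.
Trough 74.8 mcg/mL vs MEC 73 mcg/mL: adequate.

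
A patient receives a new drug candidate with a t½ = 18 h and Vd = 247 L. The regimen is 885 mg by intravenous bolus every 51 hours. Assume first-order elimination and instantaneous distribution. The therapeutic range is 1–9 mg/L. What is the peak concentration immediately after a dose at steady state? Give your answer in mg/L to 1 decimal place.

4.2 mg/L

k = ln2/t½ = ln2/18 ≈ 0.038508 h⁻¹; fraction remaining f = e^(−kτ) = e^(−0.038508×51) ≈ 0.1403.
Accumulation ratio R = 1/(1 − f) ≈ 1/0.8597 ≈ 1.1632.
Single-dose peak C₀ = D/Vd = 885/247 ≈ 3.583 mg/L.
Cmax,ss = C₀/(1 − f) ≈ 3.583/0.8597 ≈ 4.168 mg/L.
Peak 4.2 mg/L vs MTC 9 mg/L: below toxic threshold.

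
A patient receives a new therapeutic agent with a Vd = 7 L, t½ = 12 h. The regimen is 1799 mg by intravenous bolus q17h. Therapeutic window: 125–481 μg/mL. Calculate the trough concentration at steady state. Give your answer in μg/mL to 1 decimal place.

Over one 17-h interval, 17/12 ≈ 1.4167 half-lives elapse, leaving f ≈ 0.3746 of each dose.
Accumulation ratio R = 1/(1 − f) ≈ 1/0.6254 ≈ 1.5990.
Each bolus raises the concentration by D/Vd = 1799/7 ≈ 257.000 μg/mL.
Cmax,ss = C₀/(1 − f) ≈ 257.000/0.6254 ≈ 410.937 μg/mL.
Steady-state trough Cmin,ss = Cmax,ss·f ≈ 410.937 × 0.3746 ≈ 153.937 μg/mL.
Trough 153.9 μg/mL vs MEC 125 μg/mL: adequate.

153.9 μg/mL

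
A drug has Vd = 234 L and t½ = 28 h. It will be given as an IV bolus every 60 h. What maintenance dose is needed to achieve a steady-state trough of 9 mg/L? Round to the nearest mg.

τ/t½ = 60/28 ≈ 2.1429, so f = (1/2)^(60/28) ≈ 0.226431.
Cmin,ss = (D/Vd)·f/(1−f), so D = Cmin,ss·Vd·(1−f)/f.
D = 9 × 234 × (1−f)/f ≈ 9 × 234 × 3.41636 ≈ 7194.85 mg.

7195 mg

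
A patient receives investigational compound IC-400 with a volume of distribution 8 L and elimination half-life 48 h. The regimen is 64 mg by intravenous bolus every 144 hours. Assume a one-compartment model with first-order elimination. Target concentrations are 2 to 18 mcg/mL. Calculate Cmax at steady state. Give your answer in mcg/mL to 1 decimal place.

τ = 144 h = 3 half-lives, so f = (1/2)^3 = 0.125.
Accumulation ratio R = 1/(1 − f) = 1/0.875 = 8/7.
Single-dose peak C₀ = D/Vd = 64/8 = 8 mcg/mL.
Steady-state peak Cmax,ss = C₀·R = 8 × 8/7 ≈ 9.143 mcg/mL.
Peak 9.1 mcg/mL vs MTC 18 mcg/mL: below toxic threshold.

9.1 mcg/mL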